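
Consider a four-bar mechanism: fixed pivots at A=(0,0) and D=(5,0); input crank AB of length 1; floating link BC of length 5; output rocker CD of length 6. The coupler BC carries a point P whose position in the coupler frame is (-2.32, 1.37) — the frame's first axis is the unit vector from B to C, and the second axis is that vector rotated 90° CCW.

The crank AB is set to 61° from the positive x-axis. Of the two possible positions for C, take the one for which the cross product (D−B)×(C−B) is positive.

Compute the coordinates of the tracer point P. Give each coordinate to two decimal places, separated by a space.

-1.70 -0.70

A=(0,0), D=(5.00,0)
B = A + 1.00·(cos61°, sin61°) = (0.4848, 0.8746)
|BD| = 4.5991
circle(B,5.00) ∩ circle(D,6.00): a=1.1037, h=4.8767
  candidates: C₊=(2.4957,5.4524) cross=22.428; C₋=(0.6409,-4.1229) cross=-22.428
  mode + wants cross > 0 → take C=(2.4957,5.4524) (cross=22.428)
ex = (C−B)/|BC| = (0.4022,0.9156); ey = (-0.9156,0.4022)
P = B + -2.32·ex + 1.37·ey = (-1.7026,-0.6985)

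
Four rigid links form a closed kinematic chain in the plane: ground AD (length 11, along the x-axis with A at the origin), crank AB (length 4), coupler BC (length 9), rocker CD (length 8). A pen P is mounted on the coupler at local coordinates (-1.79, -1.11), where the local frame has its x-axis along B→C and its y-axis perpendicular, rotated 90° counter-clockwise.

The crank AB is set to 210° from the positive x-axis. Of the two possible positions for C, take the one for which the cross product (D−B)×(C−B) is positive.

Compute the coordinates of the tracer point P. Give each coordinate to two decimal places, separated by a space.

A=(0,0), D=(11.00,0)
B = A + 4.00·(cos210°, sin210°) = (-3.4641, -2.0000)
|BD| = 14.6017
circle(B,9.00) ∩ circle(D,8.00): a=7.8830, h=4.3426
  candidates: C₊=(3.7498,3.3815) cross=63.410; C₋=(4.9394,-5.2220) cross=-63.410
  mode + wants cross > 0 → take C=(3.7498,3.3815) (cross=63.410)
ex = (C−B)/|BC| = (0.8015,0.5979); ey = (-0.5979,0.8015)
P = B + -1.79·ex + -1.11·ey = (-4.2351,-3.9600)

-4.24 -3.96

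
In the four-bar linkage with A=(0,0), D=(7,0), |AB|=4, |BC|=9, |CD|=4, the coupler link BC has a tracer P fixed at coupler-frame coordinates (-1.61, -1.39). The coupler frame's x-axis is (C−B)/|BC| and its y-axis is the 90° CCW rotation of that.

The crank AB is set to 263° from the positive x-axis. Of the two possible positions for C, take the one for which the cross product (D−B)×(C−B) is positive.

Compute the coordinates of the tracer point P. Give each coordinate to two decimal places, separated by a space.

A=(0,0), D=(7.00,0)
B = A + 4.00·(cos263°, sin263°) = (-0.4875, -3.9702)
|BD| = 8.4749
circle(B,9.00) ∩ circle(D,4.00): a=8.0723, h=3.9797
  candidates: C₊=(4.7799,3.3274) cross=33.728; C₋=(8.5086,-3.7046) cross=-33.728
  mode + wants cross > 0 → take C=(4.7799,3.3274) (cross=33.728)
ex = (C−B)/|BC| = (0.5853,0.8108); ey = (-0.8108,0.5853)
P = B + -1.61·ex + -1.39·ey = (-0.3027,-6.0892)

-0.30 -6.09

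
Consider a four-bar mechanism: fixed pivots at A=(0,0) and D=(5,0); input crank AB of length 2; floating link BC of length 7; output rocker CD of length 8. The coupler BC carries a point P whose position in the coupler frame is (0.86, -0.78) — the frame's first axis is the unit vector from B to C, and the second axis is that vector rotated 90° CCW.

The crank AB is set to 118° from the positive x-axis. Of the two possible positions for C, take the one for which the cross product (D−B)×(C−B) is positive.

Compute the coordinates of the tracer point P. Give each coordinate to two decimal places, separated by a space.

0.18 2.08

A=(0,0), D=(5.00,0)
B = A + 2.00·(cos118°, sin118°) = (-0.9389, 1.7659)
|BD| = 6.1959
circle(B,7.00) ∩ circle(D,8.00): a=1.8875, h=6.7407
  candidates: C₊=(2.7914,7.6891) cross=41.765; C₋=(-1.0509,-5.2332) cross=-41.765
  mode + wants cross > 0 → take C=(2.7914,7.6891) (cross=41.765)
ex = (C−B)/|BC| = (0.5329,0.8462); ey = (-0.8462,0.5329)
P = B + 0.86·ex + -0.78·ey = (0.1794,2.0779)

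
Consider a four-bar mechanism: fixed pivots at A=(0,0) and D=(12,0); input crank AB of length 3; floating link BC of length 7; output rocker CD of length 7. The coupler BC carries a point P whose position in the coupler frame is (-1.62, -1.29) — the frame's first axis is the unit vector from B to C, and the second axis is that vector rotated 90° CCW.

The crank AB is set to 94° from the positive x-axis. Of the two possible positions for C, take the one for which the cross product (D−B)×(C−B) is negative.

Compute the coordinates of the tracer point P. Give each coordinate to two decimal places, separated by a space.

A=(0,0), D=(12.00,0)
B = A + 3.00·(cos94°, sin94°) = (-0.2093, 2.9927)
|BD| = 12.5707
circle(B,7.00) ∩ circle(D,7.00): a=6.2853, h=3.0813
  candidates: C₊=(6.6289,4.4890) cross=38.734; C₋=(5.1618,-1.4964) cross=-38.734
  mode - wants cross < 0 → take C=(5.1618,-1.4964) (cross=-38.734)
ex = (C−B)/|BC| = (0.7673,-0.6413); ey = (0.6413,0.7673)
P = B + -1.62·ex + -1.29·ey = (-2.2796,3.0418)

-2.28 3.04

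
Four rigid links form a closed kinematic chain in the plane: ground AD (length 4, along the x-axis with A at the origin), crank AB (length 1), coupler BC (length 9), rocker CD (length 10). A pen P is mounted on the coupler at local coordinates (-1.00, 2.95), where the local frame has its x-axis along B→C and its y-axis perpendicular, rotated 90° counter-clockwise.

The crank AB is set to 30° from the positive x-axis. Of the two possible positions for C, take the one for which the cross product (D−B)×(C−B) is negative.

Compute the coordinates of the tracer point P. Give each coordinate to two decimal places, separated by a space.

A=(0,0), D=(4.00,0)
B = A + 1.00·(cos30°, sin30°) = (0.8660, 0.5000)
|BD| = 3.1736
circle(B,9.00) ∩ circle(D,10.00): a=-1.4066, h=8.8894
  candidates: C₊=(0.8775,9.5000) cross=28.211; C₋=(-1.9236,-8.0568) cross=-28.211
  mode - wants cross < 0 → take C=(-1.9236,-8.0568) (cross=-28.211)
ex = (C−B)/|BC| = (-0.3100,-0.9508); ey = (0.9508,-0.3100)
P = B + -1.00·ex + 2.95·ey = (3.9807,0.5364)

3.98 0.54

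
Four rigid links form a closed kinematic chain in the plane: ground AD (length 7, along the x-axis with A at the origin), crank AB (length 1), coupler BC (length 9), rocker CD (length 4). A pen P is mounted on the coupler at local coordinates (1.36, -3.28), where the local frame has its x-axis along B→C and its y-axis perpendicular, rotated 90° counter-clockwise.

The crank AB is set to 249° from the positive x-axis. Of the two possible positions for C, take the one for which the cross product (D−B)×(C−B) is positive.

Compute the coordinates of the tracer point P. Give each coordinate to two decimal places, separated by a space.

2.58 -2.93

A=(0,0), D=(7.00,0)
B = A + 1.00·(cos249°, sin249°) = (-0.3584, -0.9336)
|BD| = 7.4174
circle(B,9.00) ∩ circle(D,4.00): a=8.0903, h=3.9430
  candidates: C₊=(7.1713,3.9963) cross=29.247; C₋=(8.1639,-3.8269) cross=-29.247
  mode + wants cross > 0 → take C=(7.1713,3.9963) (cross=29.247)
ex = (C−B)/|BC| = (0.8366,0.5478); ey = (-0.5478,0.8366)
P = B + 1.36·ex + -3.28·ey = (2.5761,-2.9328)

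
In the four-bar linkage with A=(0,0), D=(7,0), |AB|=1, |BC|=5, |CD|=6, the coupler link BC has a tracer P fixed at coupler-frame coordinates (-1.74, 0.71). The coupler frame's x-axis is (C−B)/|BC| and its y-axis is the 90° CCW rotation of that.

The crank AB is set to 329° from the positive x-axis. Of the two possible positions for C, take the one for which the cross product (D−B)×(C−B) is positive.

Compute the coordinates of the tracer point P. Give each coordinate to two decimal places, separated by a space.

A=(0,0), D=(7.00,0)
B = A + 1.00·(cos329°, sin329°) = (0.8572, -0.5150)
|BD| = 6.1644
circle(B,5.00) ∩ circle(D,6.00): a=2.1900, h=4.4949
  candidates: C₊=(2.6639,4.1471) cross=27.708; C₋=(3.4150,-4.8112) cross=-27.708
  mode + wants cross > 0 → take C=(2.6639,4.1471) (cross=27.708)
ex = (C−B)/|BC| = (0.3614,0.9324); ey = (-0.9324,0.3614)
P = B + -1.74·ex + 0.71·ey = (-0.4336,-1.8809)

-0.43 -1.88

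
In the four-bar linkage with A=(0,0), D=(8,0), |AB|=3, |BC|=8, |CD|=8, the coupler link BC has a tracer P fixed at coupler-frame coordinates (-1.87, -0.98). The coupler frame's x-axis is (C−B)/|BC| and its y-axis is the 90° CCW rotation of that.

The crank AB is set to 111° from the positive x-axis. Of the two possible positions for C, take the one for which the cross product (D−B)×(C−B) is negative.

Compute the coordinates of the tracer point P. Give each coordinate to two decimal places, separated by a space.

A=(0,0), D=(8.00,0)
B = A + 3.00·(cos111°, sin111°) = (-1.0751, 2.8007)
|BD| = 9.4975
circle(B,8.00) ∩ circle(D,8.00): a=4.7487, h=6.4381
  candidates: C₊=(5.3610,7.5522) cross=61.146; C₋=(1.5639,-4.7515) cross=-61.146
  mode - wants cross < 0 → take C=(1.5639,-4.7515) (cross=-61.146)
ex = (C−B)/|BC| = (0.3299,-0.9440); ey = (0.9440,0.3299)
P = B + -1.87·ex + -0.98·ey = (-2.6171,4.2428)

-2.62 4.24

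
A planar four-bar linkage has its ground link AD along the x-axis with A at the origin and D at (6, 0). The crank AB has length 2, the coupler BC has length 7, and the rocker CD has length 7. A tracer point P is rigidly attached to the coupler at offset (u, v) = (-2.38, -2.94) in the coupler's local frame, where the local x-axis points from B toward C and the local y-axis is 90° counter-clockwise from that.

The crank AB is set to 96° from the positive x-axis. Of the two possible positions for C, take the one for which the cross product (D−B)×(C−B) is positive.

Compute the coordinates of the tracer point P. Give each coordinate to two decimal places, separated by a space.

0.15 -1.78

A=(0,0), D=(6.00,0)
B = A + 2.00·(cos96°, sin96°) = (-0.2091, 1.9890)
|BD| = 6.5199
circle(B,7.00) ∩ circle(D,7.00): a=3.2599, h=6.1946
  candidates: C₊=(4.7853,6.8938) cross=40.388; C₋=(1.0057,-4.9048) cross=-40.388
  mode + wants cross > 0 → take C=(4.7853,6.8938) (cross=40.388)
ex = (C−B)/|BC| = (0.7135,0.7007); ey = (-0.7007,0.7135)
P = B + -2.38·ex + -2.94·ey = (0.1529,-1.7762)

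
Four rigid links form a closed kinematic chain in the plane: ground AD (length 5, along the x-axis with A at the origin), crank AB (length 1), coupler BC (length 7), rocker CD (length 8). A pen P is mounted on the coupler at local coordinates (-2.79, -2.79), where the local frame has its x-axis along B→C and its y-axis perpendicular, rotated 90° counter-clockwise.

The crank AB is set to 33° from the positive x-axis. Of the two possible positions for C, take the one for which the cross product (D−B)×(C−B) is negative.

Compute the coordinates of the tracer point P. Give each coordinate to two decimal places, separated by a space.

-1.70 3.56

A=(0,0), D=(5.00,0)
B = A + 1.00·(cos33°, sin33°) = (0.8387, 0.5446)
|BD| = 4.1968
circle(B,7.00) ∩ circle(D,8.00): a=0.3113, h=6.9931
  candidates: C₊=(2.0549,7.4382) cross=29.349; C₋=(0.2399,-6.4297) cross=-29.349
  mode - wants cross < 0 → take C=(0.2399,-6.4297) (cross=-29.349)
ex = (C−B)/|BC| = (-0.0855,-0.9963); ey = (0.9963,-0.0855)
P = B + -2.79·ex + -2.79·ey = (-1.7024,3.5631)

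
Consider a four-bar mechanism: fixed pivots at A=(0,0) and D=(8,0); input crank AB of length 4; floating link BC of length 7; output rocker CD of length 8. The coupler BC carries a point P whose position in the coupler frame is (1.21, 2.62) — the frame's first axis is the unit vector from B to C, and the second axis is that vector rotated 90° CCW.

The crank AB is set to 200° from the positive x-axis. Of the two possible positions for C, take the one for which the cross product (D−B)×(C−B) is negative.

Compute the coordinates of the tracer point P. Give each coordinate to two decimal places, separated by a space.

-1.28 0.11

A=(0,0), D=(8.00,0)
B = A + 4.00·(cos200°, sin200°) = (-3.7588, -1.3681)
|BD| = 11.8381
circle(B,7.00) ∩ circle(D,8.00): a=5.2855, h=4.5895
  candidates: C₊=(0.9609,3.8015) cross=54.331; C₋=(2.0217,-5.3160) cross=-54.331
  mode - wants cross < 0 → take C=(2.0217,-5.3160) (cross=-54.331)
ex = (C−B)/|BC| = (0.8258,-0.5640); ey = (0.5640,0.8258)
P = B + 1.21·ex + 2.62·ey = (-1.2819,0.1130)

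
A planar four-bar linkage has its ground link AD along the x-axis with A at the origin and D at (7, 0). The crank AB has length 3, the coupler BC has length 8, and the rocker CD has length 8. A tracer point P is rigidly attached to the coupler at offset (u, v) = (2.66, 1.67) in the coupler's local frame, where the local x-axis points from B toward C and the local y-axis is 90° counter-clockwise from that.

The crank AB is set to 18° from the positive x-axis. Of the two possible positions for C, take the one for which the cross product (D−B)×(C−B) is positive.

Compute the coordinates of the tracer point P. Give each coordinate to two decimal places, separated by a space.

A=(0,0), D=(7.00,0)
B = A + 3.00·(cos18°, sin18°) = (2.8532, 0.9271)
|BD| = 4.2492
circle(B,8.00) ∩ circle(D,8.00): a=2.1246, h=7.7127
  candidates: C₊=(6.6093,7.9905) cross=32.773; C₋=(3.2439,-7.0634) cross=-32.773
  mode + wants cross > 0 → take C=(6.6093,7.9905) (cross=32.773)
ex = (C−B)/|BC| = (0.4695,0.8829); ey = (-0.8829,0.4695)
P = B + 2.66·ex + 1.67·ey = (2.6276,4.0597)

2.63 4.06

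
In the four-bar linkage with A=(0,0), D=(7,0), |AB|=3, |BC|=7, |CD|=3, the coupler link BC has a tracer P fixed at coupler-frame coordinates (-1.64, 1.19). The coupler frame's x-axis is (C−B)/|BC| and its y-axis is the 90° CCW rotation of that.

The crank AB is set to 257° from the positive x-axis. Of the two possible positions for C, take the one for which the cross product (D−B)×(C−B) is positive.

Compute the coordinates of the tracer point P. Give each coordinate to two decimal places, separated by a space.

A=(0,0), D=(7.00,0)
B = A + 3.00·(cos257°, sin257°) = (-0.6749, -2.9231)
|BD| = 8.2127
circle(B,7.00) ∩ circle(D,3.00): a=6.5416, h=2.4915
  candidates: C₊=(4.5516,1.7336) cross=20.462; C₋=(6.3251,-2.9231) cross=-20.462
  mode + wants cross > 0 → take C=(4.5516,1.7336) (cross=20.462)
ex = (C−B)/|BC| = (0.7466,0.6652); ey = (-0.6652,0.7466)
P = B + -1.64·ex + 1.19·ey = (-2.6910,-3.1256)

-2.69 -3.13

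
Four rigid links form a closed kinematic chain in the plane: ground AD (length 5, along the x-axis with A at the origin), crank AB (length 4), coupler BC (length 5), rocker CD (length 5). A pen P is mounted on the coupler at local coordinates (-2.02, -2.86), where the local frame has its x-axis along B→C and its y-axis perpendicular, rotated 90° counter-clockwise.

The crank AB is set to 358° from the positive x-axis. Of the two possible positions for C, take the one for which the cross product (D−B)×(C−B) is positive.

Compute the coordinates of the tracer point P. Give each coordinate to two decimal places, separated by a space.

A=(0,0), D=(5.00,0)
B = A + 4.00·(cos358°, sin358°) = (3.9976, -0.1396)
|BD| = 1.0121
circle(B,5.00) ∩ circle(D,5.00): a=0.5061, h=4.9743
  candidates: C₊=(3.8127,4.8570) cross=5.035; C₋=(5.1849,-4.9966) cross=-5.035
  mode + wants cross > 0 → take C=(3.8127,4.8570) (cross=5.035)
ex = (C−B)/|BC| = (-0.0370,0.9993); ey = (-0.9993,-0.0370)
P = B + -2.02·ex + -2.86·ey = (6.9303,-2.0525)

6.93 -2.05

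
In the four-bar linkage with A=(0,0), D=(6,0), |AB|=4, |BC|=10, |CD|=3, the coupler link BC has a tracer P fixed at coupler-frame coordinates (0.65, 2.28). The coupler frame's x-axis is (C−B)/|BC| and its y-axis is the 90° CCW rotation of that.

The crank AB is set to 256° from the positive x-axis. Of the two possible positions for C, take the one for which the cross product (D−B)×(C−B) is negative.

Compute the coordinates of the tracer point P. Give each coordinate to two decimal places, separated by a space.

A=(0,0), D=(6.00,0)
B = A + 4.00·(cos256°, sin256°) = (-0.9677, -3.8812)
|BD| = 7.9757
circle(B,10.00) ∩ circle(D,3.00): a=9.6927, h=2.4601
  candidates: C₊=(6.3028,2.9847) cross=19.621; C₋=(8.6971,-1.3137) cross=-19.621
  mode - wants cross < 0 → take C=(8.6971,-1.3137) (cross=-19.621)
ex = (C−B)/|BC| = (0.9665,0.2568); ey = (-0.2568,0.9665)
P = B + 0.65·ex + 2.28·ey = (-0.9249,-1.5107)

-0.92 -1.51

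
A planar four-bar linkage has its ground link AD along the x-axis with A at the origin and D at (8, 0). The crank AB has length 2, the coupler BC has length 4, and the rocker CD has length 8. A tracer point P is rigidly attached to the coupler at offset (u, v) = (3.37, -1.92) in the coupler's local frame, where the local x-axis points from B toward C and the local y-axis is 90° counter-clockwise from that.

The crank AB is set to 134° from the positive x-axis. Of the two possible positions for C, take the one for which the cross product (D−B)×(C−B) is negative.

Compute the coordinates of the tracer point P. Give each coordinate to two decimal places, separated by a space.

-1.70 -2.43

A=(0,0), D=(8.00,0)
B = A + 2.00·(cos134°, sin134°) = (-1.3893, 1.4387)
|BD| = 9.4989
circle(B,4.00) ∩ circle(D,8.00): a=2.2228, h=3.3255
  candidates: C₊=(1.3116,4.3892) cross=31.589; C₋=(0.3042,-2.1851) cross=-31.589
  mode - wants cross < 0 → take C=(0.3042,-2.1851) (cross=-31.589)
ex = (C−B)/|BC| = (0.4234,-0.9060); ey = (0.9060,0.4234)
P = B + 3.37·ex + -1.92·ey = (-1.7019,-2.4273)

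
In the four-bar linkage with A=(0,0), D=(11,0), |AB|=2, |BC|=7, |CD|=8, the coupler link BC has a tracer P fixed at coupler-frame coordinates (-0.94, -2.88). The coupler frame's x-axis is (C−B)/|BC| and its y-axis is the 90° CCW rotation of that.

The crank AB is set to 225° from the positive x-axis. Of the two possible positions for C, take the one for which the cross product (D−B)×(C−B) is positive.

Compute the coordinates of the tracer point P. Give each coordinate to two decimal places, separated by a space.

A=(0,0), D=(11.00,0)
B = A + 2.00·(cos225°, sin225°) = (-1.4142, -1.4142)
|BD| = 12.4945
circle(B,7.00) ∩ circle(D,8.00): a=5.6470, h=4.1366
  candidates: C₊=(3.7283,3.3350) cross=51.685; C₋=(4.6647,-4.8851) cross=-51.685
  mode + wants cross > 0 → take C=(3.7283,3.3350) (cross=51.685)
ex = (C−B)/|BC| = (0.7346,0.6785); ey = (-0.6785,0.7346)
P = B + -0.94·ex + -2.88·ey = (-0.1508,-4.1677)

-0.15 -4.17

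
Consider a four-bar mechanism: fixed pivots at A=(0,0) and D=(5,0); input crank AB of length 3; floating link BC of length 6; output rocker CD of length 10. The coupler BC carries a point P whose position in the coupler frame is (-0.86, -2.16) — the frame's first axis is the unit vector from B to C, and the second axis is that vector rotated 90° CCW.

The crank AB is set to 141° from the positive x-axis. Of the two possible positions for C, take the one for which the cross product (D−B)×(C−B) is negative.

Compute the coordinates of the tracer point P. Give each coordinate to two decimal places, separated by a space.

A=(0,0), D=(5.00,0)
B = A + 3.00·(cos141°, sin141°) = (-2.3314, 1.8880)
|BD| = 7.5706
circle(B,6.00) ∩ circle(D,10.00): a=-0.4416, h=5.9837
  candidates: C₊=(-1.2668,7.7928) cross=45.301; C₋=(-4.2513,-3.7966) cross=-45.301
  mode - wants cross < 0 → take C=(-4.2513,-3.7966) (cross=-45.301)
ex = (C−B)/|BC| = (-0.3200,-0.9474); ey = (0.9474,-0.3200)
P = B + -0.86·ex + -2.16·ey = (-4.1027,3.3939)

-4.10 3.39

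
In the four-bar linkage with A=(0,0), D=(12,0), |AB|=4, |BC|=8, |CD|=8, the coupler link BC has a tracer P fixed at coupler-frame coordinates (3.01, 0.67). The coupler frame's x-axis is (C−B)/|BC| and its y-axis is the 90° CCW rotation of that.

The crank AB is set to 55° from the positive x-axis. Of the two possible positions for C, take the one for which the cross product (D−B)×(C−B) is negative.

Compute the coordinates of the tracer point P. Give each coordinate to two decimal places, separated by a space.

4.01 0.71

A=(0,0), D=(12.00,0)
B = A + 4.00·(cos55°, sin55°) = (2.2943, 3.2766)
|BD| = 10.2439
circle(B,8.00) ∩ circle(D,8.00): a=5.1219, h=6.1454
  candidates: C₊=(9.1128,7.4608) cross=62.953; C₋=(5.1815,-4.1842) cross=-62.953
  mode - wants cross < 0 → take C=(5.1815,-4.1842) (cross=-62.953)
ex = (C−B)/|BC| = (0.3609,-0.9326); ey = (0.9326,0.3609)
P = B + 3.01·ex + 0.67·ey = (4.0055,0.7113)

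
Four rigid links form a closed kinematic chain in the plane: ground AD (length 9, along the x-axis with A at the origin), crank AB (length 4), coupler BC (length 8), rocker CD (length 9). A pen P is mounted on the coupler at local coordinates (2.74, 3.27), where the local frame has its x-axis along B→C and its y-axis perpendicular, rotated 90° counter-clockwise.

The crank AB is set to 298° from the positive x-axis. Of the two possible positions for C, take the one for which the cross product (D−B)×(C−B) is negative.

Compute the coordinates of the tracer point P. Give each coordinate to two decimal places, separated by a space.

A=(0,0), D=(9.00,0)
B = A + 4.00·(cos298°, sin298°) = (1.8779, -3.5318)
|BD| = 7.9497
circle(B,8.00) ∩ circle(D,9.00): a=2.9056, h=7.4537
  candidates: C₊=(1.1696,4.4368) cross=59.255; C₋=(7.7924,-8.9186) cross=-59.255
  mode - wants cross < 0 → take C=(7.7924,-8.9186) (cross=-59.255)
ex = (C−B)/|BC| = (0.7393,-0.6734); ey = (0.6734,0.7393)
P = B + 2.74·ex + 3.27·ey = (6.1055,-2.9592)

6.11 -2.96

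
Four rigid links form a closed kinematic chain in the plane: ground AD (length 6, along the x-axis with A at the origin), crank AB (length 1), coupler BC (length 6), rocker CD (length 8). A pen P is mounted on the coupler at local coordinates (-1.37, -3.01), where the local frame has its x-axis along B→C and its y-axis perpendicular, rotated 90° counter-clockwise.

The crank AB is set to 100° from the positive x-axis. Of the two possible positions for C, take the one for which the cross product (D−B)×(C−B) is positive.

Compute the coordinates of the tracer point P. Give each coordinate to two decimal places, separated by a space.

2.28 -1.23

A=(0,0), D=(6.00,0)
B = A + 1.00·(cos100°, sin100°) = (-0.1736, 0.9848)
|BD| = 6.2517
circle(B,6.00) ∩ circle(D,8.00): a=0.8865, h=5.9342
  candidates: C₊=(1.6365,6.7052) cross=37.099; C₋=(-0.2330,-5.0149) cross=-37.099
  mode + wants cross > 0 → take C=(1.6365,6.7052) (cross=37.099)
ex = (C−B)/|BC| = (0.3017,0.9534); ey = (-0.9534,0.3017)
P = B + -1.37·ex + -3.01·ey = (2.2828,-1.2295)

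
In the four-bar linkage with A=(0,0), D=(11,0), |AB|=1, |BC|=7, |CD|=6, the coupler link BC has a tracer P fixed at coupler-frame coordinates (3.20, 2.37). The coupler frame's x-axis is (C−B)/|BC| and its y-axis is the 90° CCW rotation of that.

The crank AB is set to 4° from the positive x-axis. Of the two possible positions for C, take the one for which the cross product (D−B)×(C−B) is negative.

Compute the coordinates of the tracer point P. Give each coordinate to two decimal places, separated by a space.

A=(0,0), D=(11.00,0)
B = A + 1.00·(cos4°, sin4°) = (0.9976, 0.0698)
|BD| = 10.0027
circle(B,7.00) ∩ circle(D,6.00): a=5.6512, h=4.1309
  candidates: C₊=(6.6774,4.1611) cross=41.320; C₋=(6.6198,-4.1005) cross=-41.320
  mode - wants cross < 0 → take C=(6.6198,-4.1005) (cross=-41.320)
ex = (C−B)/|BC| = (0.8032,-0.5957); ey = (0.5957,0.8032)
P = B + 3.20·ex + 2.37·ey = (4.9796,0.0669)

4.98 0.07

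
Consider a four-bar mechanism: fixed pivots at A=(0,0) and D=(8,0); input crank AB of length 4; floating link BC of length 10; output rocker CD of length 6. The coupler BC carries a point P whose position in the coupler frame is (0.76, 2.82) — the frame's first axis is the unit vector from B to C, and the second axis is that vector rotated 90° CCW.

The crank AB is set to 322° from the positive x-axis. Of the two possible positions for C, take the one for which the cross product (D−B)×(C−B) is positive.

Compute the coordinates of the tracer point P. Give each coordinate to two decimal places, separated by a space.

1.18 -0.31

A=(0,0), D=(8.00,0)
B = A + 4.00·(cos322°, sin322°) = (3.1520, -2.4626)
|BD| = 5.4376
circle(B,10.00) ∩ circle(D,6.00): a=8.6038, h=5.0966
  candidates: C₊=(8.5146,5.9779) cross=27.713; C₋=(13.1311,-3.1100) cross=-27.713
  mode + wants cross > 0 → take C=(8.5146,5.9779) (cross=27.713)
ex = (C−B)/|BC| = (0.5363,0.8441); ey = (-0.8441,0.5363)
P = B + 0.76·ex + 2.82·ey = (1.1794,-0.3089)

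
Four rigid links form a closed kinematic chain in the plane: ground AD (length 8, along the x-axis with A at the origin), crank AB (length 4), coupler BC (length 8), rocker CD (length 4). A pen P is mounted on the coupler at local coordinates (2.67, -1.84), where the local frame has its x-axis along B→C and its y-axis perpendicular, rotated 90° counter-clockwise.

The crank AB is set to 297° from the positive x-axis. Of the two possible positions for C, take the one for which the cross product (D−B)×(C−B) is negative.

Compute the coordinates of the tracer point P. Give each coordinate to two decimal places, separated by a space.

A=(0,0), D=(8.00,0)
B = A + 4.00·(cos297°, sin297°) = (1.8160, -3.5640)
|BD| = 7.1375
circle(B,8.00) ∩ circle(D,4.00): a=6.9313, h=3.9947
  candidates: C₊=(5.8266,3.3580) cross=28.512; C₋=(9.8160,-3.5640) cross=-28.512
  mode - wants cross < 0 → take C=(9.8160,-3.5640) (cross=-28.512)
ex = (C−B)/|BC| = (1.0000,0.0000); ey = (-0.0000,1.0000)
P = B + 2.67·ex + -1.84·ey = (4.4860,-5.4040)

4.49 -5.40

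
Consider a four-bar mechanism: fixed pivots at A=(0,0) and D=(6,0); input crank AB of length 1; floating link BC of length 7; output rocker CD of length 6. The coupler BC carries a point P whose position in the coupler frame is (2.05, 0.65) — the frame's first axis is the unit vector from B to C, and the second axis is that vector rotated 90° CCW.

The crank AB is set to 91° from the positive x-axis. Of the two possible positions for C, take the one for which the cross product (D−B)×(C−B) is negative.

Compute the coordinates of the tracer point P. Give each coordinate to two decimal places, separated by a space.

A=(0,0), D=(6.00,0)
B = A + 1.00·(cos91°, sin91°) = (-0.0175, 0.9998)
|BD| = 6.1000
circle(B,7.00) ∩ circle(D,6.00): a=4.1156, h=5.6623
  candidates: C₊=(4.9706,5.9110) cross=34.540; C₋=(3.1143,-5.2605) cross=-34.540
  mode - wants cross < 0 → take C=(3.1143,-5.2605) (cross=-34.540)
ex = (C−B)/|BC| = (0.4474,-0.8943); ey = (0.8943,0.4474)
P = B + 2.05·ex + 0.65·ey = (1.4810,-0.5427)

1.48 -0.54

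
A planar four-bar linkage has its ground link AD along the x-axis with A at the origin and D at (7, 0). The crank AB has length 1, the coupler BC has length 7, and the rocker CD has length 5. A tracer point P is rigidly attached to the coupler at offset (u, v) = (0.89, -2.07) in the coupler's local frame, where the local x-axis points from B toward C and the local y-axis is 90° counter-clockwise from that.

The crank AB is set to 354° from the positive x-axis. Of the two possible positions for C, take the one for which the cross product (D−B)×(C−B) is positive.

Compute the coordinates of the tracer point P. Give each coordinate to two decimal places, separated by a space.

3.09 -0.92

A=(0,0), D=(7.00,0)
B = A + 1.00·(cos354°, sin354°) = (0.9945, -0.1045)
|BD| = 6.0064
circle(B,7.00) ∩ circle(D,5.00): a=5.0011, h=4.8979
  candidates: C₊=(5.9096,4.8797) cross=29.419; C₋=(6.0801,-4.9146) cross=-29.419
  mode + wants cross > 0 → take C=(5.9096,4.8797) (cross=29.419)
ex = (C−B)/|BC| = (0.7022,0.7120); ey = (-0.7120,0.7022)
P = B + 0.89·ex + -2.07·ey = (3.0933,-0.9243)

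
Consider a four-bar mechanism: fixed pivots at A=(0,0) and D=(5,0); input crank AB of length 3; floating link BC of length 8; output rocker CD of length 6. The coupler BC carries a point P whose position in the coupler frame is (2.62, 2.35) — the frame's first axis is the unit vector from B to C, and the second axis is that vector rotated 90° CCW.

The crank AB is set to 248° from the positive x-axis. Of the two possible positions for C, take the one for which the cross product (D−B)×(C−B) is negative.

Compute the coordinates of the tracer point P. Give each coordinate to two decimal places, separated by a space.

A=(0,0), D=(5.00,0)
B = A + 3.00·(cos248°, sin248°) = (-1.1238, -2.7816)
|BD| = 6.7259
circle(B,8.00) ∩ circle(D,6.00): a=5.4445, h=5.8616
  candidates: C₊=(1.4092,4.8069) cross=39.424; C₋=(6.2573,-5.8668) cross=-39.424
  mode - wants cross < 0 → take C=(6.2573,-5.8668) (cross=-39.424)
ex = (C−B)/|BC| = (0.9226,-0.3857); ey = (0.3857,0.9226)
P = B + 2.62·ex + 2.35·ey = (2.1998,-1.6238)

2.20 -1.62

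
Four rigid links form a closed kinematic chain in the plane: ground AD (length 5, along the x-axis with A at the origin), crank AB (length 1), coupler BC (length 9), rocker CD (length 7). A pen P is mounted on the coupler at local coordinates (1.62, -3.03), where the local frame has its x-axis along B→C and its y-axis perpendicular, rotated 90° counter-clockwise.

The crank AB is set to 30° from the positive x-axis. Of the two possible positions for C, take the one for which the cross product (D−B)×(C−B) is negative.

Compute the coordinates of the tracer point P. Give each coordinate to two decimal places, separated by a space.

A=(0,0), D=(5.00,0)
B = A + 1.00·(cos30°, sin30°) = (0.8660, 0.5000)
|BD| = 4.1641
circle(B,9.00) ∩ circle(D,7.00): a=5.9244, h=6.7750
  candidates: C₊=(7.5611,6.5147) cross=28.212; C₋=(5.9341,-6.9374) cross=-28.212
  mode - wants cross < 0 → take C=(5.9341,-6.9374) (cross=-28.212)
ex = (C−B)/|BC| = (0.5631,-0.8264); ey = (0.8264,0.5631)
P = B + 1.62·ex + -3.03·ey = (-0.7257,-2.5450)

-0.73 -2.54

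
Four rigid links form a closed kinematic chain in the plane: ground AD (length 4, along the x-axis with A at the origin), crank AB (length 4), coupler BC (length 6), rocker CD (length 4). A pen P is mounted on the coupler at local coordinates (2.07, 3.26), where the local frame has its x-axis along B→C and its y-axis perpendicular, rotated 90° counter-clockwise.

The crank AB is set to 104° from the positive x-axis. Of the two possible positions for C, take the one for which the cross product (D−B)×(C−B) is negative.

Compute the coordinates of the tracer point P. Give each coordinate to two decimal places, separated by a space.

A=(0,0), D=(4.00,0)
B = A + 4.00·(cos104°, sin104°) = (-0.9677, 3.8812)
|BD| = 6.3041
circle(B,6.00) ∩ circle(D,4.00): a=4.7383, h=3.6808
  candidates: C₊=(5.0323,3.8645) cross=23.204; C₋=(0.5000,-1.9365) cross=-23.204
  mode - wants cross < 0 → take C=(0.5000,-1.9365) (cross=-23.204)
ex = (C−B)/|BC| = (0.2446,-0.9696); ey = (0.9696,0.2446)
P = B + 2.07·ex + 3.26·ey = (2.6996,2.6715)

2.70 2.67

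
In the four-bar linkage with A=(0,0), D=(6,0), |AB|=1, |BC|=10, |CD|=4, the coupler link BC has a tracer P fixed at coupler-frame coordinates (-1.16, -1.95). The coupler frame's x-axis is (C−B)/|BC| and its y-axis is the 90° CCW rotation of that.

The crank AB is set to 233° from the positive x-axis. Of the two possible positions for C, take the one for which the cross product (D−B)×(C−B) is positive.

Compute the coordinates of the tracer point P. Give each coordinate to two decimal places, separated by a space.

-0.94 -3.04

A=(0,0), D=(6.00,0)
B = A + 1.00·(cos233°, sin233°) = (-0.6018, -0.7986)
|BD| = 6.6499
circle(B,10.00) ∩ circle(D,4.00): a=9.6408, h=2.6561
  candidates: C₊=(8.6502,2.9960) cross=17.663; C₋=(9.2882,-2.2777) cross=-17.663
  mode + wants cross > 0 → take C=(8.6502,2.9960) (cross=17.663)
ex = (C−B)/|BC| = (0.9252,0.3795); ey = (-0.3795,0.9252)
P = B + -1.16·ex + -1.95·ey = (-0.9351,-3.0430)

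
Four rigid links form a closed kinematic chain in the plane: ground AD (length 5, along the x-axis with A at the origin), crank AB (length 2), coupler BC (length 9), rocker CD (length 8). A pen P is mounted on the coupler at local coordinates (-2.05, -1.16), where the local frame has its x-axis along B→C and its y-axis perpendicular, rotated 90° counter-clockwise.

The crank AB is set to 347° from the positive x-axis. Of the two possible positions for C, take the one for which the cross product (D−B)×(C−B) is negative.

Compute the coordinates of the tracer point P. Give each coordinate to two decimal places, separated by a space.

A=(0,0), D=(5.00,0)
B = A + 2.00·(cos347°, sin347°) = (1.9487, -0.4499)
|BD| = 3.0843
circle(B,9.00) ∩ circle(D,8.00): a=4.2981, h=7.9074
  candidates: C₊=(5.0474,7.9999) cross=24.388; C₋=(7.3543,-7.6457) cross=-24.388
  mode - wants cross < 0 → take C=(7.3543,-7.6457) (cross=-24.388)
ex = (C−B)/|BC| = (0.6006,-0.7995); ey = (0.7995,0.6006)
P = B + -2.05·ex + -1.16·ey = (-0.2100,0.4924)

-0.21 0.49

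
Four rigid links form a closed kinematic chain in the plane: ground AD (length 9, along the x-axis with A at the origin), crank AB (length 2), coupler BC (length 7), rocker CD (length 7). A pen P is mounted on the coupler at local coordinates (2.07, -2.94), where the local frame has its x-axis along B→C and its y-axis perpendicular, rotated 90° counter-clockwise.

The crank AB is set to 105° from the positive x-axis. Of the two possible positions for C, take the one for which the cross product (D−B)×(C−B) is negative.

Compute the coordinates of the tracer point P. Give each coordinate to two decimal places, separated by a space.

-1.89 -1.39

A=(0,0), D=(9.00,0)
B = A + 2.00·(cos105°, sin105°) = (-0.5176, 1.9319)
|BD| = 9.7117
circle(B,7.00) ∩ circle(D,7.00): a=4.8559, h=5.0419
  candidates: C₊=(5.2441,5.9071) cross=48.965; C₋=(3.2383,-3.9752) cross=-48.965
  mode - wants cross < 0 → take C=(3.2383,-3.9752) (cross=-48.965)
ex = (C−B)/|BC| = (0.5366,-0.8439); ey = (0.8439,0.5366)
P = B + 2.07·ex + -2.94·ey = (-1.8879,-1.3924)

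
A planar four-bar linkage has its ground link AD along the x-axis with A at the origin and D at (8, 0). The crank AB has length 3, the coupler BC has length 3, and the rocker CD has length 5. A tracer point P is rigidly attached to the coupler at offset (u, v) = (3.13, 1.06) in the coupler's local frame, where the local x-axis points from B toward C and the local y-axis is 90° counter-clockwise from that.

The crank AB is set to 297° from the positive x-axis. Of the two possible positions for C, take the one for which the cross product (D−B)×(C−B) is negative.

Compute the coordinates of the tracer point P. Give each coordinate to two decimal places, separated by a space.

A=(0,0), D=(8.00,0)
B = A + 3.00·(cos297°, sin297°) = (1.3620, -2.6730)
|BD| = 7.1560
circle(B,3.00) ∩ circle(D,5.00): a=2.4601, h=1.7170
  candidates: C₊=(3.0026,-0.1614) cross=12.287; C₋=(4.2853,-3.3468) cross=-12.287
  mode - wants cross < 0 → take C=(4.2853,-3.3468) (cross=-12.287)
ex = (C−B)/|BC| = (0.9745,-0.2246); ey = (0.2246,0.9745)
P = B + 3.13·ex + 1.06·ey = (4.6501,-2.3431)

4.65 -2.34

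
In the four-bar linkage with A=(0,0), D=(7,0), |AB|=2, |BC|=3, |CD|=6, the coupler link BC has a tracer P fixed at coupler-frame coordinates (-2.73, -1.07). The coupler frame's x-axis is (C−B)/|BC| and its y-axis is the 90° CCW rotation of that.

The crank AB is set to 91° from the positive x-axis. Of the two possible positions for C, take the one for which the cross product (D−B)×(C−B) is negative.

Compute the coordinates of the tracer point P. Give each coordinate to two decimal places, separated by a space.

-2.02 4.16

A=(0,0), D=(7.00,0)
B = A + 2.00·(cos91°, sin91°) = (-0.0349, 1.9997)
|BD| = 7.3136
circle(B,3.00) ∩ circle(D,6.00): a=1.8109, h=2.3918
  candidates: C₊=(2.3610,3.8052) cross=17.492; C₋=(1.0530,-0.7961) cross=-17.492
  mode - wants cross < 0 → take C=(1.0530,-0.7961) (cross=-17.492)
ex = (C−B)/|BC| = (0.3627,-0.9319); ey = (0.9319,0.3627)
P = B + -2.73·ex + -1.07·ey = (-2.0221,4.1558)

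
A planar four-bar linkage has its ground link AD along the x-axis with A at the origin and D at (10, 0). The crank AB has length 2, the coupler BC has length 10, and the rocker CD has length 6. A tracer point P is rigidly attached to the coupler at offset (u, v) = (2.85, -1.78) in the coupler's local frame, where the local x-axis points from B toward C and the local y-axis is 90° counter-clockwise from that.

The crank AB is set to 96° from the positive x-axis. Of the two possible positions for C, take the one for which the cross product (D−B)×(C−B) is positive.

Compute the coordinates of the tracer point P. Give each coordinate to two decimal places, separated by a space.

3.11 1.47

A=(0,0), D=(10.00,0)
B = A + 2.00·(cos96°, sin96°) = (-0.2091, 1.9890)
|BD| = 10.4010
circle(B,10.00) ∩ circle(D,6.00): a=8.2771, h=5.6115
  candidates: C₊=(8.9884,5.9141) cross=58.365; C₋=(6.8422,-5.1018) cross=-58.365
  mode + wants cross > 0 → take C=(8.9884,5.9141) (cross=58.365)
ex = (C−B)/|BC| = (0.9197,0.3925); ey = (-0.3925,0.9197)
P = B + 2.85·ex + -1.78·ey = (3.1109,1.4705)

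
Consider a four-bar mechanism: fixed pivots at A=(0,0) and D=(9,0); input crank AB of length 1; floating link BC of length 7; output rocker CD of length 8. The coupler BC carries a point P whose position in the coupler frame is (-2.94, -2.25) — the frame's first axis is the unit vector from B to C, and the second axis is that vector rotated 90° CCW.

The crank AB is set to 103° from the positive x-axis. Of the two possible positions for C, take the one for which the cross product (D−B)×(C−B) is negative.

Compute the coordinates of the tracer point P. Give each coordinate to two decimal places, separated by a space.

A=(0,0), D=(9.00,0)
B = A + 1.00·(cos103°, sin103°) = (-0.2250, 0.9744)
|BD| = 9.2763
circle(B,7.00) ∩ circle(D,8.00): a=3.8296, h=5.8595
  candidates: C₊=(4.1990,6.3992) cross=54.355; C₋=(2.9680,-5.2550) cross=-54.355
  mode - wants cross < 0 → take C=(2.9680,-5.2550) (cross=-54.355)
ex = (C−B)/|BC| = (0.4561,-0.8899); ey = (0.8899,0.4561)
P = B + -2.94·ex + -2.25·ey = (-3.5683,2.5644)

-3.57 2.56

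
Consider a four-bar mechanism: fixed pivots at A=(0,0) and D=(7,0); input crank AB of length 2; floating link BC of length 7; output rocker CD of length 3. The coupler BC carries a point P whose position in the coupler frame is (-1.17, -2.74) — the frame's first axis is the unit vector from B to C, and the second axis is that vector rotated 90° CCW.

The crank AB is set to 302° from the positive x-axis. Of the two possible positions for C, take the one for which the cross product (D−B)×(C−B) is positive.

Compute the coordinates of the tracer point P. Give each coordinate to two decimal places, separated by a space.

A=(0,0), D=(7.00,0)
B = A + 2.00·(cos302°, sin302°) = (1.0598, -1.6961)
|BD| = 6.1776
circle(B,7.00) ∩ circle(D,3.00): a=6.3263, h=2.9963
  candidates: C₊=(6.3204,2.9220) cross=18.510; C₋=(7.9657,-2.8403) cross=-18.510
  mode + wants cross > 0 → take C=(6.3204,2.9220) (cross=18.510)
ex = (C−B)/|BC| = (0.7515,0.6597); ey = (-0.6597,0.7515)
P = B + -1.17·ex + -2.74·ey = (1.9882,-4.5271)

1.99 -4.53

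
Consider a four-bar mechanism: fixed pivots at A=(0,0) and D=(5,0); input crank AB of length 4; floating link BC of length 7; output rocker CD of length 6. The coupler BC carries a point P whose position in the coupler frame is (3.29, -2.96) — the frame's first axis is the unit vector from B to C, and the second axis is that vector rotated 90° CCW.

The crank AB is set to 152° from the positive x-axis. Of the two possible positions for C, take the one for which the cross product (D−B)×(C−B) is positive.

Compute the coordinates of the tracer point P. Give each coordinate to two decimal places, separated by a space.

A=(0,0), D=(5.00,0)
B = A + 4.00·(cos152°, sin152°) = (-3.5318, 1.8779)
|BD| = 8.7360
circle(B,7.00) ∩ circle(D,6.00): a=5.1121, h=4.7819
  candidates: C₊=(2.4887,5.4492) cross=41.775; C₋=(0.4328,-3.8911) cross=-41.775
  mode + wants cross > 0 → take C=(2.4887,5.4492) (cross=41.775)
ex = (C−B)/|BC| = (0.8601,0.5102); ey = (-0.5102,0.8601)
P = B + 3.29·ex + -2.96·ey = (0.8080,1.0106)

0.81 1.01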